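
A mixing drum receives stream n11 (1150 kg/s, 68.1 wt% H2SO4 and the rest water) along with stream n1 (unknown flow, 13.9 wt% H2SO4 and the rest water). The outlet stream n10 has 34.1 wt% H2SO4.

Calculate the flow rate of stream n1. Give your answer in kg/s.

1936 kg/s

Let n1 be the unknown flow. Total out = 1150 + n1.
H2SO4 balance: 783.15 + 0.139·n1 = 0.341·(1150 + n1)
(0.139 − 0.341)·n1 = 0.341×1150 − 783.15 = -391
n1 = -391 / -0.202 = 1935.6 kg/s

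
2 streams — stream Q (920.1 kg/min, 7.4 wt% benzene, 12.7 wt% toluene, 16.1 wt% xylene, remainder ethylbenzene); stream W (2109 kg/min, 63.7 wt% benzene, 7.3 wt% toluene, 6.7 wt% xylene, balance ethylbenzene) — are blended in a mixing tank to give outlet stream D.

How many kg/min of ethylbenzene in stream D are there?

ethylbenzene out = ethylbenzene in = 920.1×0.638 + 2109×0.223 = 1057.3 kg/min.

1057 kg/min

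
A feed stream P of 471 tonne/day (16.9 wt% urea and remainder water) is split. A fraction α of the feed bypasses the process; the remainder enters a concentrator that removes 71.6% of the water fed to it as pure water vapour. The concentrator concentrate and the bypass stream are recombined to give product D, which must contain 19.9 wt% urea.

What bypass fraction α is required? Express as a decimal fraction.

All 471×0.169 = 79.599 tonne/day of urea reaches D, so D = 79.599/0.199 = 399.99 tonne/day and vapour = 71.005 tonne/day.
The evaporator receives (1−α)·471 of feed at 0.831 water and removes 0.716 of that water:
0.716×0.831×(1−α)×471 = 71.005
(1−α) = 71.005/280.24 = 0.2534;  α = 0.7466.

0.747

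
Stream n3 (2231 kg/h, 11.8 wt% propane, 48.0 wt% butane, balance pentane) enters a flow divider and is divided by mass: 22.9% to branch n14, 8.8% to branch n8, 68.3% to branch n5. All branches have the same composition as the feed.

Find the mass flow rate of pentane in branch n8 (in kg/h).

Branch n8 total = 0.088×2231 = 196.33 kg/h.
pentane in n8 = 0.402×196.33 = 78.924 kg/h.

78.92 kg/h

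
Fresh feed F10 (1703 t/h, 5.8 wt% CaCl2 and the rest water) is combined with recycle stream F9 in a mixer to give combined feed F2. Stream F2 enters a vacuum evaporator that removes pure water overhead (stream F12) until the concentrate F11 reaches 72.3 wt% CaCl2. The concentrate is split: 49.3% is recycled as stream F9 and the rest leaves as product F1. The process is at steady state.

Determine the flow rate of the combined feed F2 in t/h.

1836 t/h

Overall CaCl2 balance (none leaves overhead): CaCl2 in fresh feed = CaCl2 in product, i.e. 1703×0.058 = (1−0.493)·F11·0.723.
F11 = 98.774/(0.723×0.507) = 269.46 t/h.
Recycle F9 = 0.493×269.46 = 132.84 t/h.
Combined feed F2 = 1703 + 132.84 = 1835.8 t/h.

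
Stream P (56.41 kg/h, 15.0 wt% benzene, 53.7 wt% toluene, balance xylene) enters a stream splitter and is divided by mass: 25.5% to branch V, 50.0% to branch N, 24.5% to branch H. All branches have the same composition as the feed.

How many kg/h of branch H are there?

13.82 kg/h

Branch H flow = 0.245×56.41 = 13.82 kg/h.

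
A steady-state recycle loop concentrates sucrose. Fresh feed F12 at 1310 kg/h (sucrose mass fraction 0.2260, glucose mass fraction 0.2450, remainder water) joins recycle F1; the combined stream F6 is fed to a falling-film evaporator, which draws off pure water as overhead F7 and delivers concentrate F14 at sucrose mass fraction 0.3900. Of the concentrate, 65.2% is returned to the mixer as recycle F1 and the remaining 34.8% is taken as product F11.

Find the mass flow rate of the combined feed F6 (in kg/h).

2732 kg/h

Overall sucrose balance (none leaves overhead): sucrose in fresh feed = sucrose in product, i.e. 1310×0.226 = (1−0.652)·F14·0.390.
F14 = 296.06/(0.390×0.348) = 2181.4 kg/h.
Recycle F1 = 0.652×2181.4 = 1422.3 kg/h.
Combined feed F6 = 1310 + 1422.3 = 2732.3 kg/h.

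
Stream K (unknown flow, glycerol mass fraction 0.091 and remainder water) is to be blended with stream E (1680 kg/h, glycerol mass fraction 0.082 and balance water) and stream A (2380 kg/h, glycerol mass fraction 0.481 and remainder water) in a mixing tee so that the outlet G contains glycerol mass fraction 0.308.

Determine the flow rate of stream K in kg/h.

147.7 kg/h

Let K be the unknown flow. Total out = 4060 + K.
glycerol balance: 1282.5 + 0.091·K = 0.308·(4060 + K)
(0.091 − 0.308)·K = 0.308×4060 − 1282.5 = -32.06
K = -32.06 / -0.217 = 147.74 kg/h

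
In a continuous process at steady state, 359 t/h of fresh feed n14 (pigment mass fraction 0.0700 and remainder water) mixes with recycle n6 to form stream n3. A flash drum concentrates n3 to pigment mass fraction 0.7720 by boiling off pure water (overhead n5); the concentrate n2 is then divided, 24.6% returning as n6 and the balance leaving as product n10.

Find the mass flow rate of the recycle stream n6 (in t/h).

10.62 t/h

Overall pigment balance (none leaves overhead): pigment in fresh feed = pigment in product, i.e. 359×0.070 = (1−0.246)·n2·0.772.
n2 = 25.13/(0.772×0.754) = 43.172 t/h.
Recycle n6 = 0.246×43.172 = 10.62 t/h.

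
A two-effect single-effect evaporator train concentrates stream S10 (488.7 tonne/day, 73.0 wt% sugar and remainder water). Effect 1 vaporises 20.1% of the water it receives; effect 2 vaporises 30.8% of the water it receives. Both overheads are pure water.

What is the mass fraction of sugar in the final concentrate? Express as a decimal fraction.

0.8302

water in feed = 488.7×0.270 = 131.95 tonne/day.
After stage 1: water left = (1−0.201)×131.95 = 105.43; stream total = 462.18 tonne/day.
After stage 2: water left = (1−0.308)×105.43 = 72.956; final concentrate = 429.71 tonne/day.
sugar fraction = 356.75/429.71 = 0.8302.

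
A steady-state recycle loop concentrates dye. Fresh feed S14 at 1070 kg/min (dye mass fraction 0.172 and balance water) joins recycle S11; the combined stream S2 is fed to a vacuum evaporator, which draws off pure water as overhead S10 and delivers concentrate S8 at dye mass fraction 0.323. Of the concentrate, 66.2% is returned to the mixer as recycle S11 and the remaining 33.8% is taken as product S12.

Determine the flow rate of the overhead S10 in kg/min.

500.2 kg/min

Overall dye balance (none leaves overhead): dye in fresh feed = dye in product, i.e. 1070×0.172 = (1−0.662)·S8·0.323.
S8 = 184.04/(0.323×0.338) = 1685.7 kg/min.
Recycle S11 = 0.662×1685.7 = 1116 kg/min.
Combined feed S2 = 1070 + 1116 = 2186 kg/min.
Overhead S10 = S2 − S8 = 2186 − 1685.7 = 500.22 kg/min.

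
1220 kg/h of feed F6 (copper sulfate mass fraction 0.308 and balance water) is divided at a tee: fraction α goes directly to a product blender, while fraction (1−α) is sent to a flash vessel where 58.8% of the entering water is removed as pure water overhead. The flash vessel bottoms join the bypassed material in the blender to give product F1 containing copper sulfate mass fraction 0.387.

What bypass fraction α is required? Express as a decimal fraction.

All 1220×0.308 = 375.76 kg/h of copper sulfate reaches F1, so F1 = 375.76/0.387 = 970.96 kg/h and vapour = 249.04 kg/h.
The evaporator receives (1−α)·1220 of feed at 0.692 water and removes 0.588 of that water:
0.588×0.692×(1−α)×1220 = 249.04
(1−α) = 249.04/496.41 = 0.5017;  α = 0.4983.

0.498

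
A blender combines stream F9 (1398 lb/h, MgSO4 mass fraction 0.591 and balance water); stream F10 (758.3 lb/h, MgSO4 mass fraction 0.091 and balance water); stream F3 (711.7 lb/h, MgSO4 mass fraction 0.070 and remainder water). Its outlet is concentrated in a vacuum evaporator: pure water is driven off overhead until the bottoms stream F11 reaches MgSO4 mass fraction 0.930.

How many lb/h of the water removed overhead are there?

MgSO4 entering = 1398×0.591 + 758.3×0.091 + 711.7×0.070 = 945.04 lb/h.
All MgSO4 reports to F11, so F11 = 945.04/0.930 = 1016.2 lb/h.
Total feed = 2868 lb/h; overhead = 2868 − 1016.2 = 1851.8 lb/h.

1852 lb/h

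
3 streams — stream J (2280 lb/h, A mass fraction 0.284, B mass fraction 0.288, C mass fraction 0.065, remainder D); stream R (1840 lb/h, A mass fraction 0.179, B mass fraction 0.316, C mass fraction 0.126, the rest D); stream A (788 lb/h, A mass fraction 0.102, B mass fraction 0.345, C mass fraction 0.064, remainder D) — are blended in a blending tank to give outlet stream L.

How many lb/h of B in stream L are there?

B out = B in = 2280×0.288 + 1840×0.316 + 788×0.345 = 1509.9 lb/h.

1510 lb/h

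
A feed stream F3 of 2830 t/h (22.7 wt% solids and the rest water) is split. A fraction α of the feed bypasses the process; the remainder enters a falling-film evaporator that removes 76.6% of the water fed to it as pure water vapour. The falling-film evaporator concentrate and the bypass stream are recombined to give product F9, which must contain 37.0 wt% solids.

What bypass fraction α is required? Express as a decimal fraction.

All 2830×0.227 = 642.41 t/h of solids reaches F9, so F9 = 642.41/0.370 = 1736.2 t/h and vapour = 1093.8 t/h.
The evaporator receives (1−α)·2830 of feed at 0.773 water and removes 0.766 of that water:
0.766×0.773×(1−α)×2830 = 1093.8
(1−α) = 1093.8/1675.7 = 0.6527;  α = 0.3473.

0.347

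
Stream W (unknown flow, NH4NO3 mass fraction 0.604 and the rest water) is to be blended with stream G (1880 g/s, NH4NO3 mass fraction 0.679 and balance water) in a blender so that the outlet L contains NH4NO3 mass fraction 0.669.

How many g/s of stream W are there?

289.2 g/s

Let W be the unknown flow. Total out = 1880 + W.
NH4NO3 balance: 1276.5 + 0.604·W = 0.669·(1880 + W)
(0.604 − 0.669)·W = 0.669×1880 − 1276.5 = -18.8
W = -18.8 / -0.065 = 289.23 g/s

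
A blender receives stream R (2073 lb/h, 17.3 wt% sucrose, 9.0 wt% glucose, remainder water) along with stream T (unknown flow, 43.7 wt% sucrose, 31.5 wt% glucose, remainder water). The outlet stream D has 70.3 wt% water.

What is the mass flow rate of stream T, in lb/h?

Let T be the unknown flow. Total out = 2073 + T.
water balance: 1527.8 + 0.248·T = 0.703·(2073 + T)
(0.248 − 0.703)·T = 0.703×2073 − 1527.8 = -70.482
T = -70.482 / -0.455 = 154.91 lb/h

154.9 lb/h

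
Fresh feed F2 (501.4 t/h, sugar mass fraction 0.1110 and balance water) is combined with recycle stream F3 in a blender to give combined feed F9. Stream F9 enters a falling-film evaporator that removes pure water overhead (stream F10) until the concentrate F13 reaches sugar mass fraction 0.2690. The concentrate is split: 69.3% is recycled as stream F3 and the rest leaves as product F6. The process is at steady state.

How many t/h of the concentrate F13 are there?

673.9 t/h

Overall sugar balance (none leaves overhead): sugar in fresh feed = sugar in product, i.e. 501.4×0.111 = (1−0.693)·F13·0.269.
F13 = 55.655/(0.269×0.307) = 673.93 t/h.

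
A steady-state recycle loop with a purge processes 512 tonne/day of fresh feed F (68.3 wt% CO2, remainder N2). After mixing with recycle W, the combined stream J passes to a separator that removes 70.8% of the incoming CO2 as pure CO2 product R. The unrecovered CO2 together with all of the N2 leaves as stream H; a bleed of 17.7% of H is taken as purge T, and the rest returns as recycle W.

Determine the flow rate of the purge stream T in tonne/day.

N2 enters only via F and leaves only via the purge: 512×0.317 = 0.177×(N2 in H), and the separator passes all N2, so N2 in J = N2 in H = 916.97 tonne/day.
CO2 in J: m_A = 512×0.683 + (1−0.177)·(1−0.708)·m_A, so m_A = 349.7/0.7597 = 460.32 tonne/day.
H = (1−0.708)×460.32 + 916.97 = 1051.4 tonne/day.
Purge T = 0.177×1051.4 = 186.1 tonne/day.

186.1 tonne/day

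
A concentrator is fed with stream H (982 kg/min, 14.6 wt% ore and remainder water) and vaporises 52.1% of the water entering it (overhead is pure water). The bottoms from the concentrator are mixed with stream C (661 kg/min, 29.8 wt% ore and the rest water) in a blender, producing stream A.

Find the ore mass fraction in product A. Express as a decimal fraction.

0.2822

Vapour removed = 0.521×0.854×982 = 436.93 kg/min; concentrate = 545.07 kg/min.
ore reaching the mixer = 143.37 (from concentrate) + 661×0.298 = 340.35 kg/min.
Product flow = 545.07 + 661 = 1206.1 kg/min; ore fraction = 0.2822.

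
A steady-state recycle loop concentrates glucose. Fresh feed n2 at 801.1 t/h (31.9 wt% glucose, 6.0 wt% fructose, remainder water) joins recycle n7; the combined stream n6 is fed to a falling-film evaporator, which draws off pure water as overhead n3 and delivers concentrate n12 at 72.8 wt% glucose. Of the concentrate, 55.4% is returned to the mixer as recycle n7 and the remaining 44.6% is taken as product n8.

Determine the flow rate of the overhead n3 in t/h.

Overall glucose balance (none leaves overhead): glucose in fresh feed = glucose in product, i.e. 801.1×0.319 = (1−0.554)·n12·0.728.
n12 = 255.55/(0.728×0.446) = 787.07 t/h.
Recycle n7 = 0.554×787.07 = 436.03 t/h.
Combined feed n6 = 801.1 + 436.03 = 1237.1 t/h.
Overhead n3 = n6 − n12 = 1237.1 − 787.07 = 450.07 t/h.

450.1 t/h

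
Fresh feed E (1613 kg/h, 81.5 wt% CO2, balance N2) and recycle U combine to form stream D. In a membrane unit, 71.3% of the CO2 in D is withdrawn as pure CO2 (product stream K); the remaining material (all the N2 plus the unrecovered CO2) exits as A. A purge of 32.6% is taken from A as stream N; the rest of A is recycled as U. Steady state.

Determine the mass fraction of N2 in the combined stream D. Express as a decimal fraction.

N2 enters only via E and leaves only via the purge: 1613×0.185 = 0.326×(N2 in A), and the membrane unit passes all N2, so N2 in D = N2 in A = 915.35 kg/h.
CO2 in D: m_A = 1613×0.815 + (1−0.326)·(1−0.713)·m_A, so m_A = 1314.6/0.8066 = 1629.9 kg/h.
D = 1629.9 + 915.35 = 2545.2 kg/h.
N2 fraction in D = 915.35/2545.2 = 0.360.

0.360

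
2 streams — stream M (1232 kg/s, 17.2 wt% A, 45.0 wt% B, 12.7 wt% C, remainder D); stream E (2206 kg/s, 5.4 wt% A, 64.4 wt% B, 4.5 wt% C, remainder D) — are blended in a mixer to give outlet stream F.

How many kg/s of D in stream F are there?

D out = D in = 1232×0.251 + 2206×0.257 = 876.17 kg/s.

876.2 kg/s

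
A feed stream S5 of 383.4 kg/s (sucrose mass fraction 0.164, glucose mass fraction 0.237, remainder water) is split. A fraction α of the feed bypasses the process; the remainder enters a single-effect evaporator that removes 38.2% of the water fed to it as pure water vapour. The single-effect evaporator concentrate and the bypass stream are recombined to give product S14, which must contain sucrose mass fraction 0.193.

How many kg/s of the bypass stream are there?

All 383.4×0.164 = 62.878 kg/s of sucrose reaches S14, so S14 = 62.878/0.193 = 325.79 kg/s and vapour = 57.609 kg/s.
The evaporator receives (1−α)·383.4 of feed at 0.599 water and removes 0.382 of that water:
0.382×0.599×(1−α)×383.4 = 57.609
(1−α) = 57.609/87.729 = 0.6567;  α = 0.3433.
Bypass flow = 0.3433×383.4 = 131.63 kg/s.

131.6 kg/s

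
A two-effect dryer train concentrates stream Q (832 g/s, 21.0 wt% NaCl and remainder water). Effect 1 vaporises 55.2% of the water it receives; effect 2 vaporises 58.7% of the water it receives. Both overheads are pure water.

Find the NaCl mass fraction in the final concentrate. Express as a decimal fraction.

water in feed = 832×0.790 = 657.28 g/s.
After stage 1: water left = (1−0.552)×657.28 = 294.46; stream total = 469.18 g/s.
After stage 2: water left = (1−0.587)×294.46 = 121.61; final concentrate = 296.33 g/s.
NaCl fraction = 174.72/296.33 = 0.590.

0.590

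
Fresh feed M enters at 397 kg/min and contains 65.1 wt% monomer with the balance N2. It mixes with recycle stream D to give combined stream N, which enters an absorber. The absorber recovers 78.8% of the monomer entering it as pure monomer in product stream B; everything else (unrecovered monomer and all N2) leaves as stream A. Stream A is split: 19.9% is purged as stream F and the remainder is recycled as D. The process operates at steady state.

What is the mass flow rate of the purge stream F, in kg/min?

151.7 kg/min

N2 enters only via M and leaves only via the purge: 397×0.349 = 0.199×(N2 in A), and the absorber passes all N2, so N2 in N = N2 in A = 696.25 kg/min.
monomer in N: m_A = 397×0.651 + (1−0.199)·(1−0.788)·m_A, so m_A = 258.45/0.8302 = 311.31 kg/min.
A = (1−0.788)×311.31 + 696.25 = 762.24 kg/min.
Purge F = 0.199×762.24 = 151.69 kg/min.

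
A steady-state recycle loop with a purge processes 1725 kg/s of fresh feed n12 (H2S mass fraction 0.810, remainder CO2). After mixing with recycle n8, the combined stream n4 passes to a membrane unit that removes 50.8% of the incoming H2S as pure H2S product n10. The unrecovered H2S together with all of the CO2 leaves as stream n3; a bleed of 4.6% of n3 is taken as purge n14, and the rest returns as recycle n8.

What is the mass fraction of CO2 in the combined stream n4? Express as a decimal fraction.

CO2 enters only via n12 and leaves only via the purge: 1725×0.190 = 0.046×(CO2 in n3), and the membrane unit passes all CO2, so CO2 in n4 = CO2 in n3 = 7125 kg/s.
H2S in n4: m_A = 1725×0.810 + (1−0.046)·(1−0.508)·m_A, so m_A = 1397.2/0.5306 = 2633.2 kg/s.
n4 = 2633.2 + 7125 = 9758.2 kg/s.
CO2 fraction in n4 = 7125/9758.2 = 0.730.

0.730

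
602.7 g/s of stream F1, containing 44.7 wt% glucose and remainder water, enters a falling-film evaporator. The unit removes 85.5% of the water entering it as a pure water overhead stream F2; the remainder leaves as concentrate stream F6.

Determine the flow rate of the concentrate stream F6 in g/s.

water entering = 602.7×0.553 = 333.29 g/s; overhead removed = 0.855×333.29 = 284.97 g/s.
Concentrate = 602.7 − 284.97 = 317.73 g/s.

317.7 g/s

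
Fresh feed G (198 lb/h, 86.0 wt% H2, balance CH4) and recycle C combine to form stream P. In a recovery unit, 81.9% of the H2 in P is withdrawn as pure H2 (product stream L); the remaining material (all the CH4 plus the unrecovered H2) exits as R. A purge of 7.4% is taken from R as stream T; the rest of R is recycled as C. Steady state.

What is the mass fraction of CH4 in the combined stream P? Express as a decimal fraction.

CH4 enters only via G and leaves only via the purge: 198×0.140 = 0.074×(CH4 in R), and the recovery unit passes all CH4, so CH4 in P = CH4 in R = 374.59 lb/h.
H2 in P: m_A = 198×0.860 + (1−0.074)·(1−0.819)·m_A, so m_A = 170.28/0.8324 = 204.57 lb/h.
P = 204.57 + 374.59 = 579.16 lb/h.
CH4 fraction in P = 374.59/579.16 = 0.647.

0.647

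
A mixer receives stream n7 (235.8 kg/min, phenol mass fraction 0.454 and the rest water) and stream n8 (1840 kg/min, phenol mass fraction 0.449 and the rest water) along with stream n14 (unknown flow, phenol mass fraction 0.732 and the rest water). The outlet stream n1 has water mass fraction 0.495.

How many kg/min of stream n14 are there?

Let n14 be the unknown flow. Total out = 2075.8 + n14.
water balance: 1142.6 + 0.268·n14 = 0.495·(2075.8 + n14)
(0.268 − 0.495)·n14 = 0.495×2075.8 − 1142.6 = -115.07
n14 = -115.07 / -0.227 = 506.9 kg/min

506.9 kg/min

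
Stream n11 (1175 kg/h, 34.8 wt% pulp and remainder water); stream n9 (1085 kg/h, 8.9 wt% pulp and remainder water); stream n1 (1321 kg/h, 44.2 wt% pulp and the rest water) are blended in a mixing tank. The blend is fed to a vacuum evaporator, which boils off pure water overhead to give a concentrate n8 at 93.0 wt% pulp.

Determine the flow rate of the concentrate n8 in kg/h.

1171 kg/h

pulp entering = 1175×0.348 + 1085×0.089 + 1321×0.442 = 1089.3 kg/h.
All pulp reports to n8, so n8 = 1089.3/0.930 = 1171.3 kg/h.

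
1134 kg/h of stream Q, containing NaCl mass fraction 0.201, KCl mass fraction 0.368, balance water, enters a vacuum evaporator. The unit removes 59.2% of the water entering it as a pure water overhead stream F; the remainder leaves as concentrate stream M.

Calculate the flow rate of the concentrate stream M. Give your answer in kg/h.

water entering = 1134×0.431 = 488.75 kg/h; overhead removed = 0.592×488.75 = 289.34 kg/h.
Concentrate = 1134 − 289.34 = 844.66 kg/h.

844.7 kg/h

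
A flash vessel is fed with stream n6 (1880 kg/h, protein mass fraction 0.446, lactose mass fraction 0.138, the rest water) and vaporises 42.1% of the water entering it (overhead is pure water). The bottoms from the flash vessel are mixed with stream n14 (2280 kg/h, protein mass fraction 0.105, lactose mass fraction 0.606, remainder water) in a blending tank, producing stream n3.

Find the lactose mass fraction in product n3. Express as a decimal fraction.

0.428

Vapour removed = 0.421×0.416×1880 = 329.26 kg/h; concentrate = 1550.7 kg/h.
lactose reaching the mixer = 259.44 (from concentrate) + 2280×0.606 = 1641.1 kg/h.
Product flow = 1550.7 + 2280 = 3830.7 kg/h; lactose fraction = 0.428.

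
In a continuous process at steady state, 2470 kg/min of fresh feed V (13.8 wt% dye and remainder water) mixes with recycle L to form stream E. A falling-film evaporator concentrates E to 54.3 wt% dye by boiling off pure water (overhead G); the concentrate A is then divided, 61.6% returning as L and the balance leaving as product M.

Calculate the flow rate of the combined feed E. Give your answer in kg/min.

3477 kg/min

Overall dye balance (none leaves overhead): dye in fresh feed = dye in product, i.e. 2470×0.138 = (1−0.616)·A·0.543.
A = 340.86/(0.543×0.384) = 1634.7 kg/min.
Recycle L = 0.616×1634.7 = 1007 kg/min.
Combined feed E = 2470 + 1007 = 3477 kg/min.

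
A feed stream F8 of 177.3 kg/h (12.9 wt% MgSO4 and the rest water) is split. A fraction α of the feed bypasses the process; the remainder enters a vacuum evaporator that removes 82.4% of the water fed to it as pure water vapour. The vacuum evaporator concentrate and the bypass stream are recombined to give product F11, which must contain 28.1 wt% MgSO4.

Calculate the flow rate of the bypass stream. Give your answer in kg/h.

43.67 kg/h

All 177.3×0.129 = 22.872 kg/h of MgSO4 reaches F11, so F11 = 22.872/0.281 = 81.394 kg/h and vapour = 95.906 kg/h.
The evaporator receives (1−α)·177.3 of feed at 0.871 water and removes 0.824 of that water:
0.824×0.871×(1−α)×177.3 = 95.906
(1−α) = 95.906/127.25 = 0.7537;  α = 0.2463.
Bypass flow = 0.2463×177.3 = 43.671 kg/h.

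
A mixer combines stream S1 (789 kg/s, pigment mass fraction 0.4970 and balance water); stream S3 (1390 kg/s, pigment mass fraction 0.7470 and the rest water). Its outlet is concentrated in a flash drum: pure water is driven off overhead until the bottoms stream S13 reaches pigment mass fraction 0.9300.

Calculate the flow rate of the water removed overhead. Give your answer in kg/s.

640.9 kg/s

pigment entering = 789×0.497 + 1390×0.747 = 1430.5 kg/s.
All pigment reports to S13, so S13 = 1430.5/0.930 = 1538.1 kg/s.
Total feed = 2179 kg/s; overhead = 2179 − 1538.1 = 640.87 kg/s.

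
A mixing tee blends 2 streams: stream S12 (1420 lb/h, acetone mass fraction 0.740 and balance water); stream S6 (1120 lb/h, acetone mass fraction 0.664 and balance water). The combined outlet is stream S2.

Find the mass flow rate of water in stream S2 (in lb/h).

water out = water in = 1420×0.260 + 1120×0.336 = 745.52 lb/h.

745.5 lb/h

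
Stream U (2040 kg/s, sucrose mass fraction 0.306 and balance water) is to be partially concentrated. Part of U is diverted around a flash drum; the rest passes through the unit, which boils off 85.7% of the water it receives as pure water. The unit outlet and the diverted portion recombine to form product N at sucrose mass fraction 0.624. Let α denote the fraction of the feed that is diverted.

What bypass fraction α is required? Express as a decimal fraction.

0.143

All 2040×0.306 = 624.24 kg/s of sucrose reaches N, so N = 624.24/0.624 = 1000.4 kg/s and vapour = 1039.6 kg/s.
The evaporator receives (1−α)·2040 of feed at 0.694 water and removes 0.857 of that water:
0.857×0.694×(1−α)×2040 = 1039.6
(1−α) = 1039.6/1213.3 = 0.8568;  α = 0.1432.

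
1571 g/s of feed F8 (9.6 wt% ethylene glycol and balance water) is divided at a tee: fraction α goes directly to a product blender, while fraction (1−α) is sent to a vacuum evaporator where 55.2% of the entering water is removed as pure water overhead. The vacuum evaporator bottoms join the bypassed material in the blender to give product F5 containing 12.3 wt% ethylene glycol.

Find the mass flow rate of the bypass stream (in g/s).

All 1571×0.096 = 150.82 g/s of ethylene glycol reaches F5, so F5 = 150.82/0.123 = 1226.1 g/s and vapour = 344.85 g/s.
The evaporator receives (1−α)·1571 of feed at 0.904 water and removes 0.552 of that water:
0.552×0.904×(1−α)×1571 = 344.85
(1−α) = 344.85/783.94 = 0.4399;  α = 0.5601.
Bypass flow = 0.5601×1571 = 879.92 g/s.

879.9 g/s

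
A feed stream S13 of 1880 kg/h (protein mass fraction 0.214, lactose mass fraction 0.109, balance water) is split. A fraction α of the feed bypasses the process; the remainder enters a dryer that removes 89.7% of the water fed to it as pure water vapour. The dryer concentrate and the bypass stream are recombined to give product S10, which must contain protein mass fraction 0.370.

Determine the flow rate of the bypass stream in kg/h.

All 1880×0.214 = 402.32 kg/h of protein reaches S10, so S10 = 402.32/0.370 = 1087.4 kg/h and vapour = 792.65 kg/h.
The evaporator receives (1−α)·1880 of feed at 0.677 water and removes 0.897 of that water:
0.897×0.677×(1−α)×1880 = 792.65
(1−α) = 792.65/1141.7 = 0.6943;  α = 0.3057.
Bypass flow = 0.3057×1880 = 574.73 kg/h.

574.7 kg/h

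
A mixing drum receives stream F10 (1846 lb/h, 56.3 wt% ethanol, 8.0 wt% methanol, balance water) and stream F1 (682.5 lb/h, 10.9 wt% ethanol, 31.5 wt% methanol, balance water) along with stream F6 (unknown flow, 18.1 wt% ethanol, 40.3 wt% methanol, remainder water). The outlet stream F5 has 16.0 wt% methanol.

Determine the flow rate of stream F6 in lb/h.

172.4 lb/h

Let F6 be the unknown flow. Total out = 2528.5 + F6.
methanol balance: 362.67 + 0.403·F6 = 0.160·(2528.5 + F6)
(0.403 − 0.160)·F6 = 0.160×2528.5 − 362.67 = 41.892
F6 = 41.892 / 0.243 = 172.4 lb/h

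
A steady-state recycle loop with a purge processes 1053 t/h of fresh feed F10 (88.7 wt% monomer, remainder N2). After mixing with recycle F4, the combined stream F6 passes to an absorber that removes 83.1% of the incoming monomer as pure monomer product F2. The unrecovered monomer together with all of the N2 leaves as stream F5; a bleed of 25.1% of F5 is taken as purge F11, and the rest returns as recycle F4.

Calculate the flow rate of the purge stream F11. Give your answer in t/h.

164.4 t/h

N2 enters only via F10 and leaves only via the purge: 1053×0.113 = 0.251×(N2 in F5), and the absorber passes all N2, so N2 in F6 = N2 in F5 = 474.06 t/h.
monomer in F6: m_A = 1053×0.887 + (1−0.251)·(1−0.831)·m_A, so m_A = 934.01/0.8734 = 1069.4 t/h.
F5 = (1−0.831)×1069.4 + 474.06 = 654.78 t/h.
Purge F11 = 0.251×654.78 = 164.35 t/h.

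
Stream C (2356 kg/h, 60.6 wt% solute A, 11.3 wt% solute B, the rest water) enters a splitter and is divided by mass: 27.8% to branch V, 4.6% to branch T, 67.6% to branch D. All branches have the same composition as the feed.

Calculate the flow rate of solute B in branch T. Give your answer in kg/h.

Branch T total = 0.046×2356 = 108.38 kg/h.
solute B in T = 0.113×108.38 = 12.246 kg/h.

12.25 kg/h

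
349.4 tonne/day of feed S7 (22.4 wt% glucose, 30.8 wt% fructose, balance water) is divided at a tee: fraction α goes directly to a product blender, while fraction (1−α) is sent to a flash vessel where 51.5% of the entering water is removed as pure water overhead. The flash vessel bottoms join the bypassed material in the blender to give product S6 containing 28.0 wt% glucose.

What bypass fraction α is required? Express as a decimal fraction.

0.170

All 349.4×0.224 = 78.266 tonne/day of glucose reaches S6, so S6 = 78.266/0.280 = 279.52 tonne/day and vapour = 69.88 tonne/day.
The evaporator receives (1−α)·349.4 of feed at 0.468 water and removes 0.515 of that water:
0.515×0.468×(1−α)×349.4 = 69.88
(1−α) = 69.88/84.212 = 0.8298;  α = 0.1702.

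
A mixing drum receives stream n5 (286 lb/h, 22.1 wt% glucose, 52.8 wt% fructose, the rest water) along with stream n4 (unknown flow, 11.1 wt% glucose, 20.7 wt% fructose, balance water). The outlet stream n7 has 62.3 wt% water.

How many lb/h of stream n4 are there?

Let n4 be the unknown flow. Total out = 286 + n4.
water balance: 71.786 + 0.682·n4 = 0.623·(286 + n4)
(0.682 − 0.623)·n4 = 0.623×286 − 71.786 = 106.39
n4 = 106.39 / 0.059 = 1803.3 lb/h

1803 lb/h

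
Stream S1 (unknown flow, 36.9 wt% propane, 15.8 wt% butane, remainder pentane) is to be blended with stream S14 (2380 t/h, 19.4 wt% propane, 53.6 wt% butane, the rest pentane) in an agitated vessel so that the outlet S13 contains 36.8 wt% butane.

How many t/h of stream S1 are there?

Let S1 be the unknown flow. Total out = 2380 + S1.
butane balance: 1275.7 + 0.158·S1 = 0.368·(2380 + S1)
(0.158 − 0.368)·S1 = 0.368×2380 − 1275.7 = -399.84
S1 = -399.84 / -0.210 = 1904 t/h

1904 t/h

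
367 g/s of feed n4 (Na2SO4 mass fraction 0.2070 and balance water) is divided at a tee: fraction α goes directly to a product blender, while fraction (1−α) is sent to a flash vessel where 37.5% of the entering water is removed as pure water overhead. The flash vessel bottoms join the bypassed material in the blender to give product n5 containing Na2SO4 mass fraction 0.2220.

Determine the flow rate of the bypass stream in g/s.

283.6 g/s

All 367×0.207 = 75.969 g/s of Na2SO4 reaches n5, so n5 = 75.969/0.222 = 342.2 g/s and vapour = 24.797 g/s.
The evaporator receives (1−α)·367 of feed at 0.793 water and removes 0.375 of that water:
0.375×0.793×(1−α)×367 = 24.797
(1−α) = 24.797/109.14 = 0.2272;  α = 0.7728.
Bypass flow = 0.7728×367 = 283.61 g/s.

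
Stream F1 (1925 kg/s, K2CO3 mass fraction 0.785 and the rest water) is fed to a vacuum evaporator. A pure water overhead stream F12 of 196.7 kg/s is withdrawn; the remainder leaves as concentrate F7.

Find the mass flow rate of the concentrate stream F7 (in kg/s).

Concentrate = 1925 − 196.7 = 1728.3 kg/s.

1728 kg/s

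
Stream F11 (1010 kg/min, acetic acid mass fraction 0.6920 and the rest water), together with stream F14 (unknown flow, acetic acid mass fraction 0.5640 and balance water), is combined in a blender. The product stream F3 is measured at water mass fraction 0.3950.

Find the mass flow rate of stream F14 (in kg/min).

2143 kg/min

Let F14 be the unknown flow. Total out = 1010 + F14.
water balance: 311.08 + 0.436·F14 = 0.395·(1010 + F14)
(0.436 − 0.395)·F14 = 0.395×1010 − 311.08 = 87.87
F14 = 87.87 / 0.041 = 2143.2 kg/min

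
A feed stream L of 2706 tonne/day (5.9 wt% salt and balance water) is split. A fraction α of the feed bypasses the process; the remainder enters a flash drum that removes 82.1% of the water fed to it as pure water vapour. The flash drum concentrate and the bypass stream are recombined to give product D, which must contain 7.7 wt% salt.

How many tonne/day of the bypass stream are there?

1887 tonne/day

All 2706×0.059 = 159.65 tonne/day of salt reaches D, so D = 159.65/0.077 = 2073.4 tonne/day and vapour = 632.57 tonne/day.
The evaporator receives (1−α)·2706 of feed at 0.941 water and removes 0.821 of that water:
0.821×0.941×(1−α)×2706 = 632.57
(1−α) = 632.57/2090.6 = 0.3026;  α = 0.6974.
Bypass flow = 0.6974×2706 = 1887.2 tonne/day.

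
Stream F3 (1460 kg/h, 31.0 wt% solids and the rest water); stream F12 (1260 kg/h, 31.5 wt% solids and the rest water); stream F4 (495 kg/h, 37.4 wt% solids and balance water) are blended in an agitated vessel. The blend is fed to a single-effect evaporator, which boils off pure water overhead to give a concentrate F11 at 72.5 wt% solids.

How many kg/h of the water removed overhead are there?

solids entering = 1460×0.310 + 1260×0.315 + 495×0.374 = 1034.6 kg/h.
All solids reports to F11, so F11 = 1034.6/0.725 = 1427.1 kg/h.
Total feed = 3215 kg/h; overhead = 3215 − 1427.1 = 1787.9 kg/h.

1788 kg/h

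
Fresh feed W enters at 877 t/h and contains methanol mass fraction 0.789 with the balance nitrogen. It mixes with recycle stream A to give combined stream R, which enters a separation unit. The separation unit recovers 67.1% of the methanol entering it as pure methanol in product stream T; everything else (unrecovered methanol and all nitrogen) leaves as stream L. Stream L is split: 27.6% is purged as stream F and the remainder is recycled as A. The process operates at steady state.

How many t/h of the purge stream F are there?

nitrogen enters only via W and leaves only via the purge: 877×0.211 = 0.276×(nitrogen in L), and the separation unit passes all nitrogen, so nitrogen in R = nitrogen in L = 670.46 t/h.
methanol in R: m_A = 877×0.789 + (1−0.276)·(1−0.671)·m_A, so m_A = 691.95/0.7618 = 908.31 t/h.
L = (1−0.671)×908.31 + 670.46 = 969.29 t/h.
Purge F = 0.276×969.29 = 267.53 t/h.

267.5 t/h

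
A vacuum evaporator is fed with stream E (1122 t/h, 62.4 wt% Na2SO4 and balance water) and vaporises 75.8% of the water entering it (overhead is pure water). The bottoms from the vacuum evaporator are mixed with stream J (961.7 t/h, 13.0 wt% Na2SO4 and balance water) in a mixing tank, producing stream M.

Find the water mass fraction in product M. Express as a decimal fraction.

Vapour removed = 0.758×0.376×1122 = 319.78 t/h; concentrate = 802.22 t/h.
water reaching the mixer = 102.09 (from concentrate) + 961.7×0.870 = 938.77 t/h.
Product flow = 802.22 + 961.7 = 1763.9 t/h; water fraction = 0.532.

0.532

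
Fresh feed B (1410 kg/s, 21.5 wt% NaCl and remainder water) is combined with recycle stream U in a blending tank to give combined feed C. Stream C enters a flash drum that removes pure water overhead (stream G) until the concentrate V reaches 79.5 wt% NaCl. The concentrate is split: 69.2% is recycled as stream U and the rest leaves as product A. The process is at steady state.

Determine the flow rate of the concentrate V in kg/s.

Overall NaCl balance (none leaves overhead): NaCl in fresh feed = NaCl in product, i.e. 1410×0.215 = (1−0.692)·V·0.795.
V = 303.15/(0.795×0.308) = 1238.1 kg/s.

1238 kg/s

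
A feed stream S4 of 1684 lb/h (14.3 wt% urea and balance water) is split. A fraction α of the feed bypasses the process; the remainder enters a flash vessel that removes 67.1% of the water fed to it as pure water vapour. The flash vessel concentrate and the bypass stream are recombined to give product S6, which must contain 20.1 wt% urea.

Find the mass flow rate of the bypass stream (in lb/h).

All 1684×0.143 = 240.81 lb/h of urea reaches S6, so S6 = 240.81/0.201 = 1198.1 lb/h and vapour = 485.93 lb/h.
The evaporator receives (1−α)·1684 of feed at 0.857 water and removes 0.671 of that water:
0.671×0.857×(1−α)×1684 = 485.93
(1−α) = 485.93/968.38 = 0.5018;  α = 0.4982.
Bypass flow = 0.4982×1684 = 838.97 lb/h.

839 lb/h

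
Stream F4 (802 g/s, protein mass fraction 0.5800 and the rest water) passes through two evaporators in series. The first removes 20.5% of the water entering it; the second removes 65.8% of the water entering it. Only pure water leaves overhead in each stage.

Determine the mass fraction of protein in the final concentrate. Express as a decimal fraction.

0.8355

water in feed = 802×0.420 = 336.84 g/s.
After stage 1: water left = (1−0.205)×336.84 = 267.79; stream total = 732.95 g/s.
After stage 2: water left = (1−0.658)×267.79 = 91.583; final concentrate = 556.74 g/s.
protein fraction = 465.16/556.74 = 0.8355.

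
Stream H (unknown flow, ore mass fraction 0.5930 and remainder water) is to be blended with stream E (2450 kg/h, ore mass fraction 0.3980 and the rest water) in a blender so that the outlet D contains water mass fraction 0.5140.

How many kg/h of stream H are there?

2015 kg/h

Let H be the unknown flow. Total out = 2450 + H.
water balance: 1474.9 + 0.407·H = 0.514·(2450 + H)
(0.407 − 0.514)·H = 0.514×2450 − 1474.9 = -215.6
H = -215.6 / -0.107 = 2015 kg/h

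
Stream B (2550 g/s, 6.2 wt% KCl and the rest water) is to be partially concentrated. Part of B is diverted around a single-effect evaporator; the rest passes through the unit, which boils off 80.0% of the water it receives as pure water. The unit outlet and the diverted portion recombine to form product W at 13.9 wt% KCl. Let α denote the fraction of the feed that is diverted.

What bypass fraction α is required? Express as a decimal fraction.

0.262

All 2550×0.062 = 158.1 g/s of KCl reaches W, so W = 158.1/0.139 = 1137.4 g/s and vapour = 1412.6 g/s.
The evaporator receives (1−α)·2550 of feed at 0.938 water and removes 0.800 of that water:
0.800×0.938×(1−α)×2550 = 1412.6
(1−α) = 1412.6/1913.5 = 0.7382;  α = 0.2618.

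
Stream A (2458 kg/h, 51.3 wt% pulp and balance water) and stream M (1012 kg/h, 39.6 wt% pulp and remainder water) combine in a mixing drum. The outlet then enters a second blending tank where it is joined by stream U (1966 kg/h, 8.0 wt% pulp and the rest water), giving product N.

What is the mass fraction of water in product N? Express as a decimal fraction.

0.6654

Overall, product flow = 5436 kg/h.
water in = 2458×0.487 + 1012×0.604 + 1966×0.920 = 3617 kg/h.
water fraction in N = 0.6654.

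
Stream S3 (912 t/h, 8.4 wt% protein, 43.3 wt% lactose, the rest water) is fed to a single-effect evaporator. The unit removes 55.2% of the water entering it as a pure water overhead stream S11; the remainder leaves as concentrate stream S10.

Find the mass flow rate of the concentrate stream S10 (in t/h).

668.8 t/h

water entering = 912×0.483 = 440.5 t/h; overhead removed = 0.552×440.5 = 243.15 t/h.
Concentrate = 912 − 243.15 = 668.85 t/h.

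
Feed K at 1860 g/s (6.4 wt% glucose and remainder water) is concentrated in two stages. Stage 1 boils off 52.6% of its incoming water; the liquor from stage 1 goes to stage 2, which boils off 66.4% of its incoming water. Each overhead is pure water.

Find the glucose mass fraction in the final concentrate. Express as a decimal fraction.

water in feed = 1860×0.936 = 1741 g/s.
After stage 1: water left = (1−0.526)×1741 = 825.22; stream total = 944.26 g/s.
After stage 2: water left = (1−0.664)×825.22 = 277.27; final concentrate = 396.31 g/s.
glucose fraction = 119.04/396.31 = 0.300.

0.300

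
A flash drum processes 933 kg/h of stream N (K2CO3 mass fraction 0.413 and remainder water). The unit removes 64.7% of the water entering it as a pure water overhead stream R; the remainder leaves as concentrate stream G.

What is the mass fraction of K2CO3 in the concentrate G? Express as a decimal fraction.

K2CO3 is not removed: 933×0.413 = 385.33 kg/h of K2CO3 enters G.
water entering = 933×0.587 = 547.67 kg/h; overhead removed = 0.647×547.67 = 354.34 kg/h.
Concentrate = 933 − 354.34 = 578.66 kg/h.
Mass fraction = 385.33/578.66 = 0.666.

0.666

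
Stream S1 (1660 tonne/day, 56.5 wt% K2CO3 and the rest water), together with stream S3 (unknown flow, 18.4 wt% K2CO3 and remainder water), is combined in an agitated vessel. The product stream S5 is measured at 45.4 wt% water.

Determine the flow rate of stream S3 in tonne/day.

Let S3 be the unknown flow. Total out = 1660 + S3.
water balance: 722.1 + 0.816·S3 = 0.454·(1660 + S3)
(0.816 − 0.454)·S3 = 0.454×1660 − 722.1 = 31.54
S3 = 31.54 / 0.362 = 87.127 tonne/day

87.13 tonne/day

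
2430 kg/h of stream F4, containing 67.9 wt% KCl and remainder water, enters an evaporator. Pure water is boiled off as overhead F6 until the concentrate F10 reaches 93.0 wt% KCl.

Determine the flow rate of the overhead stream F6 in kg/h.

KCl is conserved: 2430×0.679 = 1650 kg/h all reports to the concentrate.
Concentrate = 1650/(target fraction) = 1774.2 kg/h.
Overhead = 2430 − 1774.2 = 655.84 kg/h.

655.8 kg/h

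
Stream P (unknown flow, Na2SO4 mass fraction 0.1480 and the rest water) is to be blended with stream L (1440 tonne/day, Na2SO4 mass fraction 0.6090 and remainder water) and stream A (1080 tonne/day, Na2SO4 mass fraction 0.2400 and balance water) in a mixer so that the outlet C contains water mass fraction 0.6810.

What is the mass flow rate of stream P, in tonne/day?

Let P be the unknown flow. Total out = 2520 + P.
water balance: 1383.8 + 0.852·P = 0.681·(2520 + P)
(0.852 − 0.681)·P = 0.681×2520 − 1383.8 = 332.28
P = 332.28 / 0.171 = 1943.2 tonne/day

1943 tonne/day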